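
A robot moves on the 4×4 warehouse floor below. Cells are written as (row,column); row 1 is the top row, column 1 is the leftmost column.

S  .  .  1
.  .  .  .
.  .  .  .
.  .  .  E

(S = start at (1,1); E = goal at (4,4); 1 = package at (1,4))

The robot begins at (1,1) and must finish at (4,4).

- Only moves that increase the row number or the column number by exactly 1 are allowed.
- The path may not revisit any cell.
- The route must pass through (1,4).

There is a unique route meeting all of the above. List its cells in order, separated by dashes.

Moves only go right or down, so the column and row indices never decrease.
Route from (1,1): 3× right (reaching (1,4)), 3× down (reaching (4,4)) — 6 moves in all.
Check: all required cells visited.

(1,1) - (1,2) - (1,3) - (1,4) - (2,4) - (3,4) - (4,4)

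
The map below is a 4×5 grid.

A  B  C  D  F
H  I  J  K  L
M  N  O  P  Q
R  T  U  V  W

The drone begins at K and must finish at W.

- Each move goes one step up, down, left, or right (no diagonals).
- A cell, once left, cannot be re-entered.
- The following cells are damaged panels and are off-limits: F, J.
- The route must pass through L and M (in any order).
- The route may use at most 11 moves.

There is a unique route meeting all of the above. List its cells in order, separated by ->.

K -> L -> Q -> P -> O -> N -> M -> R -> T -> U -> V -> W

Any route must reach L and M and still end at W within 11 moves, so the order of the required stops is forced.
Route from K: right 1 to L, down 1 to Q, left 4 to M, down 1 to R, right 4 to W — 11 moves in all.
Check: all required cells visited; 11 ≤ 11 moves.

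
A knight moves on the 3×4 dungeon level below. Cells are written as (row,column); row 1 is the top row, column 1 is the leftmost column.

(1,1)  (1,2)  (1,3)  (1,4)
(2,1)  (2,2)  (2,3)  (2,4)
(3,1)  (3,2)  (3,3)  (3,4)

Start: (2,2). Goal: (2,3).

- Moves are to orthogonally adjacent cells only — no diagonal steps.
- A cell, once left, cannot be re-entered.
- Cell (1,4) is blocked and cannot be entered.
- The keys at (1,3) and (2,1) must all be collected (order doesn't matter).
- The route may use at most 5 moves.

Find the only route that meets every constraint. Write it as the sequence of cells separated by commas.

(2,2), (2,1), (1,1), (1,2), (1,3), (2,3)

Any route must reach (1,3) and (2,1) and still end at (2,3) within 5 moves, so the order of the required stops is forced.
Route from (2,2): left to (2,1), up to (1,1), 2× right (reaching (1,3)), down to (2,3) — 5 moves in all.
Check: all required cells visited; 5 ≤ 5 moves.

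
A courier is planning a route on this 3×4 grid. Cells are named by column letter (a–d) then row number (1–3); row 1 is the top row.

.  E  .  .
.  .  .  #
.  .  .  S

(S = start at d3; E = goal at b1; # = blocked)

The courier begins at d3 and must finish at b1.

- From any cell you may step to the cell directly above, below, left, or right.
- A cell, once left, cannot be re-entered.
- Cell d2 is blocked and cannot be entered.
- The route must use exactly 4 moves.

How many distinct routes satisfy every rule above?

Need simple routes of exactly 4 moves from d3 to b1 (Manhattan distance 4, so 0 moves are spent on a detour and 0 undoing it).
Enumerating: d3 c3 c2 c1 b1 | d3 c3 c2 b2 b1 | d3 c3 b3 b2 b1.
That gives 3 routes.

3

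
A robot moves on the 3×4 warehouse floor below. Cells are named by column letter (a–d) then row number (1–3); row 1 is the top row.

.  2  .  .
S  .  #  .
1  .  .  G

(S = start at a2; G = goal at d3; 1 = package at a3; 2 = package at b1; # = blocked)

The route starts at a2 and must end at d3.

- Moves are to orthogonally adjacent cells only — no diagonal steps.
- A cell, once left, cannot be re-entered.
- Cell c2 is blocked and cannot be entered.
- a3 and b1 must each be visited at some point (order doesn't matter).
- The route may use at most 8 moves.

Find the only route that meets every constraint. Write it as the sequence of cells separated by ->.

The 8-move cap with required stops at a3, b1 leaves no slack for detours.
Route from a2: down 1 to a3, right 1 to b3, up 2 to b1, right 2 to d1, down 2 to d3 — 8 moves in all.
Check: all required cells visited; 8 ≤ 8 moves.

a2 -> a3 -> b3 -> b2 -> b1 -> c1 -> d1 -> d2 -> d3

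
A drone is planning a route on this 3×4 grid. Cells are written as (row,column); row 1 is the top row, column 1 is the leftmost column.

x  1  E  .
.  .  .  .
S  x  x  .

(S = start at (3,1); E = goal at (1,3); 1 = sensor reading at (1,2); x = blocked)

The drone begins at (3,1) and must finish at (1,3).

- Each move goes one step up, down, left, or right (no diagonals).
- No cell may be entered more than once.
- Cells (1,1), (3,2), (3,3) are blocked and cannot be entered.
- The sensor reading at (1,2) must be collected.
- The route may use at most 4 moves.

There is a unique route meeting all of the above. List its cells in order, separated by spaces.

The budget equals the shortest possible length, so every move has to be on a shortest route through the required cells.
Route from (3,1): up to (2,1), right to (2,2), up to (1,2), right to (1,3) — 4 moves in all.
Check: all required cells visited; 4 ≤ 4 moves.

(3,1) (2,1) (2,2) (1,2) (1,3)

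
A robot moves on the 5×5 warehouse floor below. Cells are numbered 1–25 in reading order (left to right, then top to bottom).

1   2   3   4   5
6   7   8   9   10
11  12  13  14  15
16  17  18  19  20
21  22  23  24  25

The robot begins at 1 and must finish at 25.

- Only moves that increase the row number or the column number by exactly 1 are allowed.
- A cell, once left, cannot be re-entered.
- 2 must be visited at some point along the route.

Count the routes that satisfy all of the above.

35

A right/down-only route from 1 to 25 makes exactly 4 down-moves and 4 right-moves in some order.
With no other constraints that would be C(8,4) = 70 routes.
Split at 2 and multiply the segment counts: 1→2: 1; 2→25: 35; product = 35.
That gives 35 routes.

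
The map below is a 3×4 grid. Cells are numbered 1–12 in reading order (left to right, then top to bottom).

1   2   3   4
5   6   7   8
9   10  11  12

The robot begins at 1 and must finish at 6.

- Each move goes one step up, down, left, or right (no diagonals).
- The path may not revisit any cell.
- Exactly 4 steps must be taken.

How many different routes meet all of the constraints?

2

Need simple routes of exactly 4 moves from 1 to 6 (Manhattan distance 2, so 1 moves are spent on a detour and 1 undoing it).
Enumerating: 1 5 9 10 6 | 1 2 3 7 6.
That gives 2 routes.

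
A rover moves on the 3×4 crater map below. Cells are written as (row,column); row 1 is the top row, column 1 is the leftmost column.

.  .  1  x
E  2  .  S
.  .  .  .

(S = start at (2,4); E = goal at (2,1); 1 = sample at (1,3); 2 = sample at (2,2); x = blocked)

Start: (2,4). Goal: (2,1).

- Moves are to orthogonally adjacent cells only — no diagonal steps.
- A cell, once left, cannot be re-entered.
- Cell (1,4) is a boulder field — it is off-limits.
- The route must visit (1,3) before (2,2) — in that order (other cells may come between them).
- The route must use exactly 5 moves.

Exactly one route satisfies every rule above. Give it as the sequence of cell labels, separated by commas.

(2,4), (2,3), (1,3), (1,2), (2,2), (2,1)

The waypoints must appear in the order (1,3), (2,2), with no cell reused.
Route from (2,4): left 1 to (2,3), up 1 to (1,3), left 1 to (1,2), down 1 to (2,2), left 1 to (2,1) — 5 moves in all.
Check: order respected (1 at step 2, 2 at step 4); 5 moves as required.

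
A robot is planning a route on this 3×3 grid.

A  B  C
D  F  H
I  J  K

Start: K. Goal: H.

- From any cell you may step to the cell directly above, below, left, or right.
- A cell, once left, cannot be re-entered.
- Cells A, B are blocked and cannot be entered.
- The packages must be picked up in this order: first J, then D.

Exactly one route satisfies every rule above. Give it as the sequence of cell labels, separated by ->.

K -> J -> I -> D -> F -> H

The waypoints must appear in the order J, D, with no cell reused.
Route from K: 2× left (reaching I), up to D, 2× right (reaching H) — 5 moves in all.
Check: order respected (J at step 1, D at step 3).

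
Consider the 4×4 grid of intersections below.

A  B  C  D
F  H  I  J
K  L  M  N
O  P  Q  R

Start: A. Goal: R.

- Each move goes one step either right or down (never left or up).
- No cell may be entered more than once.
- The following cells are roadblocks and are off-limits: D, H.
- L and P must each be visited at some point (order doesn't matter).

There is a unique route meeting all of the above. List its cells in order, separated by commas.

Moves only go right or down, so the column and row indices never decrease.
Route from A: down 2 to K, right 1 to L, down 1 to P, right 2 to R — 6 moves in all.
Check: all required cells visited.

A, F, K, L, P, Q, R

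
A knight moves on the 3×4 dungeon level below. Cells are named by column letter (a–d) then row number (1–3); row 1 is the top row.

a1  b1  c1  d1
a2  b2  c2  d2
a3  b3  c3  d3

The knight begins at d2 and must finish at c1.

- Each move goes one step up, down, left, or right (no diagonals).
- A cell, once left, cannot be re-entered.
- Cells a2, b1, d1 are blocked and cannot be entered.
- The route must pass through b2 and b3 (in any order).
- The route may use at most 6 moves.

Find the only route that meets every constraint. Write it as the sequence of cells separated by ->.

d2 -> d3 -> c3 -> b3 -> b2 -> c2 -> c1

The 6-move cap with required stops at b2, b3 leaves no slack for detours.
Route from d2: down to d3, 2× left (reaching b3), up to b2, right to c2, up to c1 — 6 moves in all.
Check: all required cells visited; 6 ≤ 6 moves.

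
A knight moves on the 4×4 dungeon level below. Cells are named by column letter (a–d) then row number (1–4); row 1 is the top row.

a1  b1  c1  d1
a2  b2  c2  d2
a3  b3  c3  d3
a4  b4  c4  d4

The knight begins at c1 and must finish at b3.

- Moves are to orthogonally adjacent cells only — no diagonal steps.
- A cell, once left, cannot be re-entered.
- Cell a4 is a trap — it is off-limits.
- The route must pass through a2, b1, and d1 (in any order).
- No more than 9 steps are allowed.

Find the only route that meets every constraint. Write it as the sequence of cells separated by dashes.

c1 - d1 - d2 - c2 - b2 - b1 - a1 - a2 - a3 - b3

The 9-move cap with required stops at a2, b1, d1 leaves no slack for detours.
Route from c1: right to d1, down to d2, 2× left (reaching b2), up to b1, left to a1, 2× down (reaching a3), right to b3 — 9 moves in all.
Check: all required cells visited; 9 ≤ 9 moves.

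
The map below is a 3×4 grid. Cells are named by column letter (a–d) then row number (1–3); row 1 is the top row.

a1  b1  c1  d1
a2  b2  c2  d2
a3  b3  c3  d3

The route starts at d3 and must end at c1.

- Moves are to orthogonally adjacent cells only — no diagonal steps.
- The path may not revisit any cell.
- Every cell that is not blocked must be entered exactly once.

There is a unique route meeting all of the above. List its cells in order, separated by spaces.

Need to visit all 12 open cells exactly once, starting at d3 and ending at c1.
Cell a1 has only two open neighbours (a2 and b1), so the path must pass straight through it: one of those is the cell it's entered from and the other is where it exits.
Route from d3: left 3 to a3, up 2 to a1, right 1 to b1, down 1 to b2, right 2 to d2, up 1 to d1, left 1 to c1 — 11 moves in all.
Check: all 12 open cells covered.

d3 c3 b3 a3 a2 a1 b1 b2 c2 d2 d1 c1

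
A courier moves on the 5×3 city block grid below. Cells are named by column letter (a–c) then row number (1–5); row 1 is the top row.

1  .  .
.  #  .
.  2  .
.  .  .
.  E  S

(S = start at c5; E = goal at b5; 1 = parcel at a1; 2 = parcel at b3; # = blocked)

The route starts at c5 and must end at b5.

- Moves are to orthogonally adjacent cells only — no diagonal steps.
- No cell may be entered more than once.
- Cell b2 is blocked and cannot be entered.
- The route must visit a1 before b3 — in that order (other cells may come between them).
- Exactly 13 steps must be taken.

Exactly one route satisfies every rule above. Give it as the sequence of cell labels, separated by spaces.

The waypoints must appear in the order a1, b3, with no cell reused.
Route from c5: 4× up (reaching c1), 2× left (reaching a1), 2× down (reaching a3), right to b3, down to b4, left to a4, down to a5, right to b5 — 13 moves in all.
Check: order respected (1 at step 6, 2 at step 9); 13 moves as required.

c5 c4 c3 c2 c1 b1 a1 a2 a3 b3 b4 a4 a5 b5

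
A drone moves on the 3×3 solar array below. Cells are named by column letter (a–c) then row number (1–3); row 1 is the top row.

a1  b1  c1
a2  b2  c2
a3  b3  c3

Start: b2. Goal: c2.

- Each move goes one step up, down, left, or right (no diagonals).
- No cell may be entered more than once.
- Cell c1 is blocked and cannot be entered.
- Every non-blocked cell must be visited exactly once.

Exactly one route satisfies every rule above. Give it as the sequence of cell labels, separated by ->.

Need to visit all 8 open cells exactly once, starting at b2 and ending at c2.
Route from b2: up 1 to b1, left 1 to a1, down 2 to a3, right 2 to c3, up 1 to c2 — 7 moves in all.
Check: all 8 open cells covered.

b2 -> b1 -> a1 -> a2 -> a3 -> b3 -> c3 -> c2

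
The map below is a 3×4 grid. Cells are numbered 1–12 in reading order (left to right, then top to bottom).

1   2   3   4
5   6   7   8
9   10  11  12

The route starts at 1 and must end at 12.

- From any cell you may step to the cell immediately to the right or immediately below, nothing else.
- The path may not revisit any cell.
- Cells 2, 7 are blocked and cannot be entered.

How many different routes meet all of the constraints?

2

A right/down-only route from 1 to 12 makes exactly 2 down-moves and 3 right-moves in some order.
With no other constraints that would be C(5,2) = 10 routes.
Subtract routes through each blocked cell (inclusion–exclusion for overlaps): − through 2: 6 − through 7: 6 + through 2&7: 4 → 2.
That gives 2 routes.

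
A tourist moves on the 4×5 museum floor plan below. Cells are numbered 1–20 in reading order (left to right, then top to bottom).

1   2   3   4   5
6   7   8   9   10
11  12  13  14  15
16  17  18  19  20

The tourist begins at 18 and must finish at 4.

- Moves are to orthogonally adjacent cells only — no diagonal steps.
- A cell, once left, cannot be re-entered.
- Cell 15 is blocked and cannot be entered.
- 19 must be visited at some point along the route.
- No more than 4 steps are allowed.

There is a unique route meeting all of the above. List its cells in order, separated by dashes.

The 4-move cap with required stops at 19 leaves no slack for detours.
Route from 18: right 1 to 19, up 3 to 4 — 4 moves in all.
Check: all required cells visited; 4 ≤ 4 moves.

18 - 19 - 14 - 9 - 4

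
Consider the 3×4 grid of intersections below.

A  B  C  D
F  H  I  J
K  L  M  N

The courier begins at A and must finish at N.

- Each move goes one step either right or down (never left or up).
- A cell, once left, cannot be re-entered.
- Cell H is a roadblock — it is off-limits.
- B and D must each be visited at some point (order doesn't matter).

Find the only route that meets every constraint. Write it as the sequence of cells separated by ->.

Moves only go right or down, so the column and row indices never decrease.
Route from A: 3× right (reaching D), 2× down (reaching N) — 5 moves in all.
Check: all required cells visited.

A -> B -> C -> D -> J -> N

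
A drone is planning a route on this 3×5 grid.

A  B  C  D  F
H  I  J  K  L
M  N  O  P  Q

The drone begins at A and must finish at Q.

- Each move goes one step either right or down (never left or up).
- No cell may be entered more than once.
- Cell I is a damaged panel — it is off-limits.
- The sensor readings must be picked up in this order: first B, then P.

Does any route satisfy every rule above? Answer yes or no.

yes

One route that works: A → B → C → J → O → P → Q.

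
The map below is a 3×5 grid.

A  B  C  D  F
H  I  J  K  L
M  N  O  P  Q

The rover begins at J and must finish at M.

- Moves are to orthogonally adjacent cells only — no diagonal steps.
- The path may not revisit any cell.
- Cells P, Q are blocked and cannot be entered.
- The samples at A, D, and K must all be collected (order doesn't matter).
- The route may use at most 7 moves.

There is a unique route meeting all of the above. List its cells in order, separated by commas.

The 7-move cap with required stops at A, D, K leaves no slack for detours.
Route from J: right to K, up to D, 3× left (reaching A), 2× down (reaching M) — 7 moves in all.
Check: all required cells visited; 7 ≤ 7 moves.

J, K, D, C, B, A, H, M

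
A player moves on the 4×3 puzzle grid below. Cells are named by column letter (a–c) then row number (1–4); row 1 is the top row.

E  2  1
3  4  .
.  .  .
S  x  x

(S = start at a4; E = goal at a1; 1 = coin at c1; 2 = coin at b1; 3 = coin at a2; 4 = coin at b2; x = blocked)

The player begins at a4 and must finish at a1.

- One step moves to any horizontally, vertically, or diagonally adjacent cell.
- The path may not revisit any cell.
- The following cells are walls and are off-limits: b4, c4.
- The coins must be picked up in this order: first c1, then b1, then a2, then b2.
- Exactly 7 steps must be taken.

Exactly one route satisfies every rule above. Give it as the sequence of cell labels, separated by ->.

a4 -> b3 -> c2 -> c1 -> b1 -> a2 -> b2 -> a1

The waypoints must appear in the order c1, b1, a2, b2, with no cell reused.
Route from a4: up-right 2 to c2, up 1 to c1, left 1 to b1, down-left 1 to a2, right 1 to b2, up-left 1 to a1 — 7 moves in all.
Check: order respected (1 at step 3, 2 at step 4, 3 at step 5, 4 at step 6); 7 moves as required.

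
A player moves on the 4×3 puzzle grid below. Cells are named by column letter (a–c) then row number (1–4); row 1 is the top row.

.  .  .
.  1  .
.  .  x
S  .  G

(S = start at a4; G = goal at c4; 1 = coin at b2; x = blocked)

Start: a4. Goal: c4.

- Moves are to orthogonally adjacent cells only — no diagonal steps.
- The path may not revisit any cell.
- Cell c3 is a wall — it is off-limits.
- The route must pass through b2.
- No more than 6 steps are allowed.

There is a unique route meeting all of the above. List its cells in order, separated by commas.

a4, a3, a2, b2, b3, b4, c4

The budget equals the shortest possible length, so every move has to be on a shortest route through the required cells.
Route from a4: 2× up (reaching a2), right to b2, 2× down (reaching b4), right to c4 — 6 moves in all.
Check: all required cells visited; 6 ≤ 6 moves.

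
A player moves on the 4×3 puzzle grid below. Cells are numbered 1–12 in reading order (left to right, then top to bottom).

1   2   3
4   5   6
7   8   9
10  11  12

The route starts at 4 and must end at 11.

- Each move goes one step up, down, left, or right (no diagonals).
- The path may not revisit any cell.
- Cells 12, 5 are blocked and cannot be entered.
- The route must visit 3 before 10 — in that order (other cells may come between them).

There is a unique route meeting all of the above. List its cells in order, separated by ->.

The waypoints must appear in the order 3, 10, with no cell reused.
Route from 4: up to 1, 2× right (reaching 3), 2× down (reaching 9), 2× left (reaching 7), down to 10, right to 11 — 9 moves in all.
Check: order respected (3 at step 3, 10 at step 8).

4 -> 1 -> 2 -> 3 -> 6 -> 9 -> 8 -> 7 -> 10 -> 11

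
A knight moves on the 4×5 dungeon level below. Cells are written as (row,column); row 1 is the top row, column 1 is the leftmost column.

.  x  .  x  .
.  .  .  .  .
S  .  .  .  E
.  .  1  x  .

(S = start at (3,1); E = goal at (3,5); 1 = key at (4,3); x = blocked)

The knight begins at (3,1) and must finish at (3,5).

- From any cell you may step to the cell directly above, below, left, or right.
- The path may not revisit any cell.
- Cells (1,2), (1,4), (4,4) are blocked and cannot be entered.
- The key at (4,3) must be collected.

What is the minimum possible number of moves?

Any route passes through (4,3) somewhere between (3,1) and (3,5). Summing Manhattan distances along the two legs ((3,1) → (4,3) → (3,5)) gives a lower bound of 3 + 3 = 6 moves.
A route of 6 moves achieves this: (3,1) → (4,1) → (4,2) → (4,3) → (3,3) → (3,4) → (3,5).
Since 6 matches the lower bound, it is optimal.

6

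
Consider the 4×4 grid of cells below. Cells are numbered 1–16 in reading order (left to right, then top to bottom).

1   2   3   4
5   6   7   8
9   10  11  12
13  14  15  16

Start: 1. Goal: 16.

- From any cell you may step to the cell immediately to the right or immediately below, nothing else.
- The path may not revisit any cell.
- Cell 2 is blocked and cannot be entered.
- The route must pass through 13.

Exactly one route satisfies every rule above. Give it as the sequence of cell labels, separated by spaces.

Moves only go right or down, so the column and row indices never decrease.
Route from 1: down 3 to 13, right 3 to 16 — 6 moves in all.
Check: all required cells visited.

1 5 9 13 14 15 16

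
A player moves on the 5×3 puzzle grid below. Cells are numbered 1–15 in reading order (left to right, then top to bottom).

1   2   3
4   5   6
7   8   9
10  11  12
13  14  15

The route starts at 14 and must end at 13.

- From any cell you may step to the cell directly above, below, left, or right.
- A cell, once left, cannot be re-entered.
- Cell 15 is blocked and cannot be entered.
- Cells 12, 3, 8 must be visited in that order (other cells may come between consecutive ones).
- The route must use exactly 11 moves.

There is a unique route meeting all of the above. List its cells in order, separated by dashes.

14 - 11 - 12 - 9 - 6 - 3 - 2 - 5 - 8 - 7 - 10 - 13

The waypoints must appear in the order 12, 3, 8, with no cell reused.
Route from 14: up to 11, right to 12, 3× up (reaching 3), left to 2, 2× down (reaching 8), left to 7, 2× down (reaching 13) — 11 moves in all.
Check: order respected (12 at step 2, 3 at step 5, 8 at step 8); 11 moves as required.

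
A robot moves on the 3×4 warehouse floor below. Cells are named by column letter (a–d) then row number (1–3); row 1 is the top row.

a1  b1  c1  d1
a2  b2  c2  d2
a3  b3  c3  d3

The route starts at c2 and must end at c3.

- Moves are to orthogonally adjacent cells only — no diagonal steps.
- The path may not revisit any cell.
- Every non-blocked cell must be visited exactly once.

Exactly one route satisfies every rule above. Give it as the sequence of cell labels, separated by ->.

Need to visit all 12 open cells exactly once, starting at c2 and ending at c3.
Cell d3 has only two open neighbours (d2 and c3), so the path must pass straight through it: one of those is the cell it's entered from and the other is where it exits.
Route from c2: left to b2, down to b3, left to a3, 2× up (reaching a1), 3× right (reaching d1), 2× down (reaching d3), left to c3 — 11 moves in all.
Check: all 12 open cells covered.

c2 -> b2 -> b3 -> a3 -> a2 -> a1 -> b1 -> c1 -> d1 -> d2 -> d3 -> c3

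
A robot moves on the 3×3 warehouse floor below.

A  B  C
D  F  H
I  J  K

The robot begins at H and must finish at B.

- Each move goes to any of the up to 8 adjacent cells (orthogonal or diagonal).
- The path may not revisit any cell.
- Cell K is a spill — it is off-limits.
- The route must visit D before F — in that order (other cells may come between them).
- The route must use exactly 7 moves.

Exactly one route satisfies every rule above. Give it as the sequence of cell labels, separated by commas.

The waypoints must appear in the order D, F, with no cell reused.
Route from H: down-left to J, left to I, 2× up (reaching A), down-right to F, up-right to C, left to B — 7 moves in all.
Check: order respected (D at step 3, F at step 5); 7 moves as required.

H, J, I, D, A, F, C, B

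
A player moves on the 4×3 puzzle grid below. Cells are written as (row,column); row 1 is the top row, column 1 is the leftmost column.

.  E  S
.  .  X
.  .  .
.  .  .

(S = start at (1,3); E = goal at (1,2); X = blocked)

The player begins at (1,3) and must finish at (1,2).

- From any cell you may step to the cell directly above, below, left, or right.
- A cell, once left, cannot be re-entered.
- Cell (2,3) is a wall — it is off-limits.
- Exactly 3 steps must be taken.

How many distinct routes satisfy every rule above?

0

Need simple routes of exactly 3 moves from (1,3) to (1,2) (Manhattan distance 1, so 1 moves are spent on a detour and 1 undoing it).
No route satisfies every constraint, so the count is 0.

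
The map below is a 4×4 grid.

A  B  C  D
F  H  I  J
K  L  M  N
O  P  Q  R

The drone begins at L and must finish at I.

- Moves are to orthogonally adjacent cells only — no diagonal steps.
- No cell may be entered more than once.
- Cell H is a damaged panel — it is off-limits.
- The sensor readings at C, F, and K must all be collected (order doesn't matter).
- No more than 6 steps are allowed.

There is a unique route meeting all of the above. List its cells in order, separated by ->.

L -> K -> F -> A -> B -> C -> I

The 6-move cap with required stops at C, F, K leaves no slack for detours.
Route from L: left 1 to K, up 2 to A, right 2 to C, down 1 to I — 6 moves in all.
Check: all required cells visited; 6 ≤ 6 moves.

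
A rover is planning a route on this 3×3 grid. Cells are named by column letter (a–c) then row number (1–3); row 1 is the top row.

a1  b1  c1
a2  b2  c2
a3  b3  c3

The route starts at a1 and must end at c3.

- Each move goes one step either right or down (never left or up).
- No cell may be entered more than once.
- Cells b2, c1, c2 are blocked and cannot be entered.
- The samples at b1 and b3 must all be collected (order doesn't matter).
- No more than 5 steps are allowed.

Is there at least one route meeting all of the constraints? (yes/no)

Right/down moves force the required cells to be taken in the order b1, b3. Every right/down route from b1 to b3 runs into a blocked cell, so that leg cannot be completed.

no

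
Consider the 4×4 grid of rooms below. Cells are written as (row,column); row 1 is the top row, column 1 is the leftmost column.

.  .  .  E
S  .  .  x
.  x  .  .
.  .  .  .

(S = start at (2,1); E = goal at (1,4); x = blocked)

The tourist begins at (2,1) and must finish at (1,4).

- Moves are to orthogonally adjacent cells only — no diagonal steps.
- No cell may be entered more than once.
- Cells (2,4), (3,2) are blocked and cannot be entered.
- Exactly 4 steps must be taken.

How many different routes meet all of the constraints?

3

Need simple routes of exactly 4 moves from (2,1) to (1,4) (Manhattan distance 4, so 0 moves are spent on a detour and 0 undoing it).
Enumerating: (2,1) (1,1) (1,2) (1,3) (1,4) | (2,1) (2,2) (1,2) (1,3) (1,4) | (2,1) (2,2) (2,3) (1,3) (1,4).
That gives 3 routes.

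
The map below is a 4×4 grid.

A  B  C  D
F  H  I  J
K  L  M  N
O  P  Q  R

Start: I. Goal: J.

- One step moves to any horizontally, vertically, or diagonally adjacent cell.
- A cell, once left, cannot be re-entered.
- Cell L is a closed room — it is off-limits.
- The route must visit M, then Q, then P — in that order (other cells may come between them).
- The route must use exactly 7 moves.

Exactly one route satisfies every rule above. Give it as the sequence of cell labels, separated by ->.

The waypoints must appear in the order M, Q, P, with no cell reused.
Route from I: 2× down (reaching Q), left to P, up-left to K, 2× up-right (reaching C), down-right to J — 7 moves in all.
Check: order respected (M at step 1, Q at step 2, P at step 3); 7 moves as required.

I -> M -> Q -> P -> K -> H -> C -> J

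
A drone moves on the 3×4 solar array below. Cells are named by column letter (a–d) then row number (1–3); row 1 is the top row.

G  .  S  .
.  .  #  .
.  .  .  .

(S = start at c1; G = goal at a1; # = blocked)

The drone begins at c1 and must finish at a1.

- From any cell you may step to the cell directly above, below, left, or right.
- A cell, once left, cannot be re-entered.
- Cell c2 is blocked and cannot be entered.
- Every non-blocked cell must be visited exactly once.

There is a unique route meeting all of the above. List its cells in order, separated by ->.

Need to visit all 11 open cells exactly once, starting at c1 and ending at a1.
Cell d1 has only two open neighbours (d2 and c1), so the path must pass straight through it: one of those is the cell it's entered from and the other is where it exits.
Route from c1: right 1 to d1, down 2 to d3, left 3 to a3, up 1 to a2, right 1 to b2, up 1 to b1, left 1 to a1 — 10 moves in all.
Check: all 11 open cells covered.

c1 -> d1 -> d2 -> d3 -> c3 -> b3 -> a3 -> a2 -> b2 -> b1 -> a1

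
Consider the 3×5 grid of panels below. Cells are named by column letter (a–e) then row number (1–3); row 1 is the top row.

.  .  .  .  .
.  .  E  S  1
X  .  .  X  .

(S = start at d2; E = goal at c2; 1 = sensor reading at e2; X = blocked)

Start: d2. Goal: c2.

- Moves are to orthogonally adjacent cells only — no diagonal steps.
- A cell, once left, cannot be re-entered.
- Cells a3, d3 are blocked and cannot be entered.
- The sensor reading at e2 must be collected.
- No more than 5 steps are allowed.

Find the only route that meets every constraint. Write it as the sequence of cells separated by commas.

d2, e2, e1, d1, c1, c2

Any route must reach e2 and still end at c2 within 5 moves, so the order of the required stops is forced.
Route from d2: right to e2, up to e1, 2× left (reaching c1), down to c2 — 5 moves in all.
Check: all required cells visited; 5 ≤ 5 moves.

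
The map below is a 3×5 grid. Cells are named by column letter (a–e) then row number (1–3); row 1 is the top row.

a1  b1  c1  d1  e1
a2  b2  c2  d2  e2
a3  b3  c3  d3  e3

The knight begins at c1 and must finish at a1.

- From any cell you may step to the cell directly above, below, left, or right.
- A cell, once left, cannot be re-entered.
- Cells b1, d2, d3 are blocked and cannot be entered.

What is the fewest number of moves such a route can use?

4

The Manhattan distance from c1 to a1 is |1−1| + |3−1| = 2, so at least 2 moves are needed.
That bound ignores the blocked cells. Measuring each leg by the fewest moves that actually steer around them (c1→a1: 4) raises the lower bound to 4.
A route of 4 moves exists: c1 → c2 → b2 → a2 → a1.
Since 4 matches that lower bound, it is optimal.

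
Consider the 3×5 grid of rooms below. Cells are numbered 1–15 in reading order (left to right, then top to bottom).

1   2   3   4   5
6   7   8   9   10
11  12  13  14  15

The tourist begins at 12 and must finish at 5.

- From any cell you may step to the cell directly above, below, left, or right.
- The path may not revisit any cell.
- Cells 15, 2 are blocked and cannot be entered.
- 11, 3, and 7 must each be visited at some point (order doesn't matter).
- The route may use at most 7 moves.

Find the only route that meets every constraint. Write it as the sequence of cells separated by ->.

The 7-move cap with required stops at 11, 3, 7 leaves no slack for detours.
Route from 12: left to 11, up to 6, 2× right (reaching 8), up to 3, 2× right (reaching 5) — 7 moves in all.
Check: all required cells visited; 7 ≤ 7 moves.

12 -> 11 -> 6 -> 7 -> 8 -> 3 -> 4 -> 5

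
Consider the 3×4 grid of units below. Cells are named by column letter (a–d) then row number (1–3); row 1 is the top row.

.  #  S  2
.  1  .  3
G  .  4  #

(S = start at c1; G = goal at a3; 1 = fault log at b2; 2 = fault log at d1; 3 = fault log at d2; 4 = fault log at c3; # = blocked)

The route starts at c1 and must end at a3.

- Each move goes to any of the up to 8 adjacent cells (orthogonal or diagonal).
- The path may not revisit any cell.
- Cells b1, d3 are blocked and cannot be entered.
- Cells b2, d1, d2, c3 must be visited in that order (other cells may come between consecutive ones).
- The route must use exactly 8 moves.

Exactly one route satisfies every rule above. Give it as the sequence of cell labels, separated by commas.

c1, b2, c2, d1, d2, c3, b3, a2, a3

The waypoints must appear in the order b2, d1, d2, c3, with no cell reused.
Route from c1: down-left to b2, right to c2, up-right to d1, down to d2, down-left to c3, left to b3, up-left to a2, down to a3 — 8 moves in all.
Check: order respected (1 at step 1, 2 at step 3, 3 at step 4, 4 at step 5); 8 moves as required.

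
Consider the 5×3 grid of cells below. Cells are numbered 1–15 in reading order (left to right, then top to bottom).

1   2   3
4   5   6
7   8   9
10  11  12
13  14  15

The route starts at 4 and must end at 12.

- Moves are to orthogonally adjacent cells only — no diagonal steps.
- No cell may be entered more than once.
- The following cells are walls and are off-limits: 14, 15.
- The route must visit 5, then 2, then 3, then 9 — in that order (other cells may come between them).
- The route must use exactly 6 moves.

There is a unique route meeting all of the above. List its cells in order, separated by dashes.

The waypoints must appear in the order 5, 2, 3, 9, with no cell reused.
Route from 4: right 1 to 5, up 1 to 2, right 1 to 3, down 3 to 12 — 6 moves in all.
Check: order respected (5 at step 1, 2 at step 2, 3 at step 3, 9 at step 5); 6 moves as required.

4 - 5 - 2 - 3 - 6 - 9 - 12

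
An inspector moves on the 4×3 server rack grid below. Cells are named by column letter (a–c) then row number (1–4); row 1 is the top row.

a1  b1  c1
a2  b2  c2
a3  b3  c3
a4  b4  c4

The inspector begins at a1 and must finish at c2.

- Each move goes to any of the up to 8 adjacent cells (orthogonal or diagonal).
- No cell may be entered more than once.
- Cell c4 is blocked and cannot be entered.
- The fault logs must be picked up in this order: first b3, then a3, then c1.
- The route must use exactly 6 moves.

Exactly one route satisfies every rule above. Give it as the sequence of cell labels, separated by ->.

a1 -> a2 -> b3 -> a3 -> b2 -> c1 -> c2

The waypoints must appear in the order b3, a3, c1, with no cell reused.
Route from a1: down to a2, down-right to b3, left to a3, 2× up-right (reaching c1), down to c2 — 6 moves in all.
Check: order respected (b3 at step 2, a3 at step 3, c1 at step 5); 6 moves as required.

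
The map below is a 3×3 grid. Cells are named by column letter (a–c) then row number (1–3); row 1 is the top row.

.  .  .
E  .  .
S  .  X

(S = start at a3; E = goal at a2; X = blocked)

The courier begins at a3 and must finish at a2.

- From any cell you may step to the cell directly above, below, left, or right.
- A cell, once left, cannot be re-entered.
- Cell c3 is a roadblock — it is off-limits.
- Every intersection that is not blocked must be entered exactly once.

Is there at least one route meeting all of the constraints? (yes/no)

yes

One route that works: a3 → b3 → b2 → c2 → c1 → b1 → a1 → a2.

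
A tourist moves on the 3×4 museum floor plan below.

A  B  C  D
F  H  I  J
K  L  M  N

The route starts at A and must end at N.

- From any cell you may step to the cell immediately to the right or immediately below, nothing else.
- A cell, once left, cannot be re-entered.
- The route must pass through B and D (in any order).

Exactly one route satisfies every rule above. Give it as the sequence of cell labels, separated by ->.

Moves only go right or down, so the column and row indices never decrease.
Route from A: 3× right (reaching D), 2× down (reaching N) — 5 moves in all.
Check: all required cells visited.

A -> B -> C -> D -> J -> N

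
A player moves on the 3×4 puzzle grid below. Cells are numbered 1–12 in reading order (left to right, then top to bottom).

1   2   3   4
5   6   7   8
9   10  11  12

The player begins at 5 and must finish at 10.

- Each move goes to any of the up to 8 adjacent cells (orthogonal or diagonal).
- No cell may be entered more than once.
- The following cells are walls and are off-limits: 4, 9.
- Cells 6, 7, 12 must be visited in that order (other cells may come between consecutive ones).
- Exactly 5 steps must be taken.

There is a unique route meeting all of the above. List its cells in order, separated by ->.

The waypoints must appear in the order 6, 7, 12, with no cell reused.
Route from 5: right 2 to 7, down-right 1 to 12, left 2 to 10 — 5 moves in all.
Check: order respected (6 at step 1, 7 at step 2, 12 at step 3); 5 moves as required.

5 -> 6 -> 7 -> 12 -> 11 -> 10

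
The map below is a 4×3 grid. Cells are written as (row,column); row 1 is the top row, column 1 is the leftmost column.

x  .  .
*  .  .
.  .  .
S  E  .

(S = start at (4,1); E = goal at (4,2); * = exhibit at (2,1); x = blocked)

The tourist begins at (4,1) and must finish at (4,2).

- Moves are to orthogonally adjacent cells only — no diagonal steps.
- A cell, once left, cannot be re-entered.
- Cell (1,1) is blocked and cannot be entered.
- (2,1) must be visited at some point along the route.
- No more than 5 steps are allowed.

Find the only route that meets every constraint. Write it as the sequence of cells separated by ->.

(4,1) -> (3,1) -> (2,1) -> (2,2) -> (3,2) -> (4,2)

The 5-move cap with required stops at (2,1) leaves no slack for detours.
Route from (4,1): up 2 to (2,1), right 1 to (2,2), down 2 to (4,2) — 5 moves in all.
Check: all required cells visited; 5 ≤ 5 moves.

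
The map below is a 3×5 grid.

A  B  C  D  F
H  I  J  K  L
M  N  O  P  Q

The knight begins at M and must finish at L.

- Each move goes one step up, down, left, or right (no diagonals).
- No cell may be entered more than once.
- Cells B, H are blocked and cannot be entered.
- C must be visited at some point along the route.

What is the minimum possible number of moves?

7

Any route passes through C somewhere between M and L. Summing Manhattan distances along the two legs (M → C → L) gives a lower bound of 4 + 3 = 7 moves.
A route of 7 moves achieves this: M → N → I → J → C → D → K → L.
Since 7 matches the lower bound, it is optimal.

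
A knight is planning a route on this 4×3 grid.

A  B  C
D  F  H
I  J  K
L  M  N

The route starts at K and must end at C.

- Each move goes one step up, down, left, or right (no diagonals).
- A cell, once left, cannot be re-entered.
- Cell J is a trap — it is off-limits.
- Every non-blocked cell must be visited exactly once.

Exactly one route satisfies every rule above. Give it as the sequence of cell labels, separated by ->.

K -> N -> M -> L -> I -> D -> A -> B -> F -> H -> C

Need to visit all 11 open cells exactly once, starting at K and ending at C.
Cell M has only two open neighbours (L and N), so the path must pass straight through it: one of those is the cell it's entered from and the other is where it exits.
Route from K: down to N, 2× left (reaching L), 3× up (reaching A), right to B, down to F, right to H, up to C — 10 moves in all.
Check: all 11 open cells covered.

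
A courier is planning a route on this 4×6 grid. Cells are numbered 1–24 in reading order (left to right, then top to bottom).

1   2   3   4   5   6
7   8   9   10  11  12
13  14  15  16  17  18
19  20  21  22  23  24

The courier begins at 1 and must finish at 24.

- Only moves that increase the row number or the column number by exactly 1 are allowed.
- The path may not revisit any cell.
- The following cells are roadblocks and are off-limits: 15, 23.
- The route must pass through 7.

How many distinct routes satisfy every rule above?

3

A right/down-only route from 1 to 24 makes exactly 3 down-moves and 5 right-moves in some order.
With no other constraints that would be C(8,3) = 56 routes.
Split at 7 and multiply the segment counts (each segment already excludes blocked cells): 1→7: 1; 7→24: 3; product = 3.
That gives 3 routes.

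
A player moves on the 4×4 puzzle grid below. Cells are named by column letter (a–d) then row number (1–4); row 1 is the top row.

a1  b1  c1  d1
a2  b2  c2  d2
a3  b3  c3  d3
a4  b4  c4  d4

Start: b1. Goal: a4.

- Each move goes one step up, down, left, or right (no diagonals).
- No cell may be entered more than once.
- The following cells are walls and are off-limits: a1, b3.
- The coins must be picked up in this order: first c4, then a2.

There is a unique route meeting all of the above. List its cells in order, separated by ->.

b1 -> c1 -> d1 -> d2 -> d3 -> d4 -> c4 -> c3 -> c2 -> b2 -> a2 -> a3 -> a4

The waypoints must appear in the order c4, a2, with no cell reused.
Route from b1: right 2 to d1, down 3 to d4, left 1 to c4, up 2 to c2, left 2 to a2, down 2 to a4 — 12 moves in all.
Check: order respected (c4 at step 6, a2 at step 10).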